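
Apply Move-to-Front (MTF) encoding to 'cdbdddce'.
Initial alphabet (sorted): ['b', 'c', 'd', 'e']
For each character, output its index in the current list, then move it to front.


MTF encoding:
'c': index 1 in ['b', 'c', 'd', 'e'] -> ['c', 'b', 'd', 'e']
'd': index 2 in ['c', 'b', 'd', 'e'] -> ['d', 'c', 'b', 'e']
'b': index 2 in ['d', 'c', 'b', 'e'] -> ['b', 'd', 'c', 'e']
'd': index 1 in ['b', 'd', 'c', 'e'] -> ['d', 'b', 'c', 'e']
'd': index 0 in ['d', 'b', 'c', 'e'] -> ['d', 'b', 'c', 'e']
'd': index 0 in ['d', 'b', 'c', 'e'] -> ['d', 'b', 'c', 'e']
'c': index 2 in ['d', 'b', 'c', 'e'] -> ['c', 'd', 'b', 'e']
'e': index 3 in ['c', 'd', 'b', 'e'] -> ['e', 'c', 'd', 'b']


Output: [1, 2, 2, 1, 0, 0, 2, 3]


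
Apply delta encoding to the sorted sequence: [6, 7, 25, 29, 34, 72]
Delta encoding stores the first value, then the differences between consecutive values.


First value: 6
Deltas:
  7 - 6 = 1
  25 - 7 = 18
  29 - 25 = 4
  34 - 29 = 5
  72 - 34 = 38


Delta encoded: [6, 1, 18, 4, 5, 38]


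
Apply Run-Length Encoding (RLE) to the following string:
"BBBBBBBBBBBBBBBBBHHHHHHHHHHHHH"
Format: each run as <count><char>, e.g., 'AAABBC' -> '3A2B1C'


Scanning runs left to right:
  i=0: run of 'B' x 17 -> '17B'
  i=17: run of 'H' x 13 -> '13H'

RLE = 17B13H


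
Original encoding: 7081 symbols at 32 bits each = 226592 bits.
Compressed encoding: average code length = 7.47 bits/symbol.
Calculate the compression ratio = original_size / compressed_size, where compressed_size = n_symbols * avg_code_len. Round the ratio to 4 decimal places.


original_size = n_symbols * orig_bits = 7081 * 32 = 226592 bits
compressed_size = n_symbols * avg_code_len = 7081 * 7.47 = 52895.07 bits
ratio = original_size / compressed_size = 226592 / 52895.07 = 4.2838

Compression ratio = 4.2838


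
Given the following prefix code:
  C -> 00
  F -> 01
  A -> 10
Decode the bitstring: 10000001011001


Decoding step by step:
Bits 10 -> A
Bits 00 -> C
Bits 00 -> C
Bits 01 -> F
Bits 01 -> F
Bits 10 -> A
Bits 01 -> F


Decoded message: ACCFFAF


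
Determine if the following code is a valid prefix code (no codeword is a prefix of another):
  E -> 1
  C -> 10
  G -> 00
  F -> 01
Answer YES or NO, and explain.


Checking each pair (does one codeword prefix another?):
  E='1' vs C='10': prefix -- VIOLATION

NO -- this is NOT a valid prefix code. E (1) is a prefix of C (10).


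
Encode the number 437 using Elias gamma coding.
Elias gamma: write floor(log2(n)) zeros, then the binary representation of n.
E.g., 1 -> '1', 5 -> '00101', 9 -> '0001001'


num_bits = floor(log2(437)) + 1 = 9
leading_zeros = num_bits - 1 = 8
binary(437) = 110110101

Elias gamma(437) = '00000000' + '110110101' = 00000000110110101 (17 bits)


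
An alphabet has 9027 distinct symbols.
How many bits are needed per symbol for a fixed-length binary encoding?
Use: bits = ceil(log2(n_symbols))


log2(9027) = 13.14
Bracket: 2^13 = 8192 < 9027 <= 2^14 = 16384
So ceil(log2(9027)) = 14

bits = ceil(log2(9027)) = ceil(13.14) = 14 bits


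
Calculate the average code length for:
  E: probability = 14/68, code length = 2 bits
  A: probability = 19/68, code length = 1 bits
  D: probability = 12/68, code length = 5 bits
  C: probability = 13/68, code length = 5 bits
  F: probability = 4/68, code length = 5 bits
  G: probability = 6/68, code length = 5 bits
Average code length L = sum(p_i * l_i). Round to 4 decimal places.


Weighted contributions p_i * l_i:
  E: (14/68) * 2 = 28/68
  A: (19/68) * 1 = 19/68
  D: (12/68) * 5 = 60/68
  C: (13/68) * 5 = 65/68
  F: (4/68) * 5 = 20/68
  G: (6/68) * 5 = 30/68
Sum = (28 + 19 + 60 + 65 + 20 + 30)/68 = 222/68

L = 222/68 = 3.2647 bits/symbol


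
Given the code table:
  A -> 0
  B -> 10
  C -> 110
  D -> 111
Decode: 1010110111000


Decoding:
10 -> B
10 -> B
110 -> C
111 -> D
0 -> A
0 -> A
0 -> A


Result: BBCDAAA


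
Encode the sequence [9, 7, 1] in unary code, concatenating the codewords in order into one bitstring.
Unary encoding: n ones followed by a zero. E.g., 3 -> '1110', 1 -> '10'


Encode each number as n ones followed by a terminating 0:
  9 -> 1111111110 (10 bits)
  7 -> 11111110 (8 bits)
  1 -> 10 (2 bits)
Total length = 10 + 8 + 2 = 20 bits.

Unary([9, 7, 1]) = 11111111101111111010 (20 bits)


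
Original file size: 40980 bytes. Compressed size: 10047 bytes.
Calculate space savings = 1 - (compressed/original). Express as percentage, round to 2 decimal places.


ratio = compressed/original = 10047/40980 = 0.245168
savings = 1 - ratio = 1 - 0.245168 = 0.754832
as a percentage: 0.754832 * 100 = 75.48%

Space savings = 1 - 10047/40980 = 75.48%


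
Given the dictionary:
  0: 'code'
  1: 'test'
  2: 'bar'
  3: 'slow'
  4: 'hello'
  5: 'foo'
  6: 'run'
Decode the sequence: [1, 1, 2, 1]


Look up each index in the dictionary:
  1 -> 'test'
  1 -> 'test'
  2 -> 'bar'
  1 -> 'test'

Decoded: "test test bar test"


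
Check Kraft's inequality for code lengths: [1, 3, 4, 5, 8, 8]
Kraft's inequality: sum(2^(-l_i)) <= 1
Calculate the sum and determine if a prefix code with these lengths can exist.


Sum = 2^(-1) + 2^(-3) + 2^(-4) + 2^(-5) + 2^(-8) + 2^(-8)
    = 0.5 + 0.125 + 0.0625 + 0.03125 + 0.00390625 + 0.00390625
    = 186/256 = 0.7265625
Since 0.7265625 <= 1, Kraft's inequality IS satisfied.
A prefix code with these lengths CAN exist.

Kraft sum = 0.7265625. Satisfied.


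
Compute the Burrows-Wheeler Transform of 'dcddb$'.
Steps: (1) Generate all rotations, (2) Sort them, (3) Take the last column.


Rotations (sorted):
  0: $dcddb -> last char: b
  1: b$dcdd -> last char: d
  2: cddb$d -> last char: d
  3: db$dcd -> last char: d
  4: dcddb$ -> last char: $
  5: ddb$dc -> last char: c


BWT = bddd$c


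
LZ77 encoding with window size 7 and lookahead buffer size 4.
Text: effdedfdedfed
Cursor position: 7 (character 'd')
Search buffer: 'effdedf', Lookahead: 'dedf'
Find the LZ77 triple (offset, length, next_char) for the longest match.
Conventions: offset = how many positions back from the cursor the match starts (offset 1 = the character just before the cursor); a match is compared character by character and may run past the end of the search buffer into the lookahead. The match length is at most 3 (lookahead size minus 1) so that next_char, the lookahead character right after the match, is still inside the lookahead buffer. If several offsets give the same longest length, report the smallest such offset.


Try each offset into the search buffer:
  offset=1 (pos 6, char 'f'): match length 0
  offset=2 (pos 5, char 'd'): match length 1
  offset=3 (pos 4, char 'e'): match length 0
  offset=4 (pos 3, char 'd'): match length 3
  offset=5 (pos 2, char 'f'): match length 0
  offset=6 (pos 1, char 'f'): match length 0
  offset=7 (pos 0, char 'e'): match length 0
Longest match has length 3 at offset 4.
next_char = character at position 7 + 3 = 10 -> 'f'

Best match: offset=4, length=3 (matching 'ded' starting at position 3)
LZ77 triple: (4, 3, 'f')


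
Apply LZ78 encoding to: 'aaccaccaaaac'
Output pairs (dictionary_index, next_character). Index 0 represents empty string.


LZ78 encoding steps:
Dictionary: {0: ''}
Step 1: w='' (idx 0), next='a' -> output (0, 'a'), add 'a' as idx 1
Step 2: w='a' (idx 1), next='c' -> output (1, 'c'), add 'ac' as idx 2
Step 3: w='' (idx 0), next='c' -> output (0, 'c'), add 'c' as idx 3
Step 4: w='ac' (idx 2), next='c' -> output (2, 'c'), add 'acc' as idx 4
Step 5: w='a' (idx 1), next='a' -> output (1, 'a'), add 'aa' as idx 5
Step 6: w='aa' (idx 5), next='c' -> output (5, 'c'), add 'aac' as idx 6


Encoded: [(0, 'a'), (1, 'c'), (0, 'c'), (2, 'c'), (1, 'a'), (5, 'c')]


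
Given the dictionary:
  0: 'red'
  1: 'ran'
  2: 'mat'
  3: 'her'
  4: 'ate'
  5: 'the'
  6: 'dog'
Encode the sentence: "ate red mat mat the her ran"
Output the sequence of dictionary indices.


Look up each word in the dictionary:
  'ate' -> 4
  'red' -> 0
  'mat' -> 2
  'mat' -> 2
  'the' -> 5
  'her' -> 3
  'ran' -> 1

Encoded: [4, 0, 2, 2, 5, 3, 1]


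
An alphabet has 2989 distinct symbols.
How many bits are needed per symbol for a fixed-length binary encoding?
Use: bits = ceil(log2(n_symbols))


log2(2989) = 11.5454
Bracket: 2^11 = 2048 < 2989 <= 2^12 = 4096
So ceil(log2(2989)) = 12

bits = ceil(log2(2989)) = ceil(11.5454) = 12 bits


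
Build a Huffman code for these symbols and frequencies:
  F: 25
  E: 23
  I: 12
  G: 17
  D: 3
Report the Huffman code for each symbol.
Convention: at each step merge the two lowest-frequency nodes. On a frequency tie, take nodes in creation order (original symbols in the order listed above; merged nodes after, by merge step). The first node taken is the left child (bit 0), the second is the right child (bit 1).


Huffman tree construction:
Step 1: Merge D(3) + I(12) = 15
Step 2: Merge (D+I)(15) + G(17) = 32
Step 3: Merge E(23) + F(25) = 48
Step 4: Merge ((D+I)+G)(32) + (E+F)(48) = 80
Read each symbol's code off the tree from the root (left child = 0, right child = 1).

Codes:
  F: 11 (length 2)
  E: 10 (length 2)
  I: 001 (length 3)
  G: 01 (length 2)
  D: 000 (length 3)
Average code length: 175/80 = 2.1875 bits/symbol


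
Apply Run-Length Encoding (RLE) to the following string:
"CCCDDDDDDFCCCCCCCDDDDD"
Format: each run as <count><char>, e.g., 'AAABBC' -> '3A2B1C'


Scanning runs left to right:
  i=0: run of 'C' x 3 -> '3C'
  i=3: run of 'D' x 6 -> '6D'
  i=9: run of 'F' x 1 -> '1F'
  i=10: run of 'C' x 7 -> '7C'
  i=17: run of 'D' x 5 -> '5D'

RLE = 3C6D1F7C5D


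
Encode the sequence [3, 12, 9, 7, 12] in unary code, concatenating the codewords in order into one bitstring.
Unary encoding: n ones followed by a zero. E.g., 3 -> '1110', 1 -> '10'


Encode each number as n ones followed by a terminating 0:
  3 -> 1110 (4 bits)
  12 -> 1111111111110 (13 bits)
  9 -> 1111111110 (10 bits)
  7 -> 11111110 (8 bits)
  12 -> 1111111111110 (13 bits)
Total length = 4 + 13 + 10 + 8 + 13 = 48 bits.

Unary([3, 12, 9, 7, 12]) = 111011111111111101111111110111111101111111111110 (48 bits)


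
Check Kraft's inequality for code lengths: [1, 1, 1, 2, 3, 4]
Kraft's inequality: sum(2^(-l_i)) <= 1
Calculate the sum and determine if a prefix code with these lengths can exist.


Sum = 2^(-1) + 2^(-1) + 2^(-1) + 2^(-2) + 2^(-3) + 2^(-4)
    = 0.5 + 0.5 + 0.5 + 0.25 + 0.125 + 0.0625
    = 31/16 = 1.9375
Since 1.9375 > 1, Kraft's inequality is NOT satisfied.
A prefix code with these lengths CANNOT exist.

Kraft sum = 1.9375. Not satisfied.


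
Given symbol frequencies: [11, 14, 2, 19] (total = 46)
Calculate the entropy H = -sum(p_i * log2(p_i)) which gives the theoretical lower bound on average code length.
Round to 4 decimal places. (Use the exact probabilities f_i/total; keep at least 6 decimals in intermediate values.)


Per-symbol terms -p_i * log2(p_i) with p_i = f_i/46:
  p = 11/46 = 0.239130: log2(p) = -2.064130, -p*log2(p) = 0.493596
  p = 14/46 = 0.304348: log2(p) = -1.716207, -p*log2(p) = 0.522324
  p = 2/46 = 0.043478: log2(p) = -4.523562, -p*log2(p) = 0.196677
  p = 19/46 = 0.413043: log2(p) = -1.275634, -p*log2(p) = 0.526892
H = 0.493596 + 0.522324 + 0.196677 + 0.526892 = 1.739489

H = 1.7395 bits/symbol


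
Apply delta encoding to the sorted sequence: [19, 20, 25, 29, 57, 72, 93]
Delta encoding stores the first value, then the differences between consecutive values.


First value: 19
Deltas:
  20 - 19 = 1
  25 - 20 = 5
  29 - 25 = 4
  57 - 29 = 28
  72 - 57 = 15
  93 - 72 = 21


Delta encoded: [19, 1, 5, 4, 28, 15, 21]


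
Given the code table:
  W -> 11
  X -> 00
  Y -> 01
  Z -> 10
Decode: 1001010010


Decoding:
10 -> Z
01 -> Y
01 -> Y
00 -> X
10 -> Z


Result: ZYYXZ


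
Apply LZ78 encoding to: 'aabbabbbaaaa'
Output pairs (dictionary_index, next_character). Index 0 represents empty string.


LZ78 encoding steps:
Dictionary: {0: ''}
Step 1: w='' (idx 0), next='a' -> output (0, 'a'), add 'a' as idx 1
Step 2: w='a' (idx 1), next='b' -> output (1, 'b'), add 'ab' as idx 2
Step 3: w='' (idx 0), next='b' -> output (0, 'b'), add 'b' as idx 3
Step 4: w='ab' (idx 2), next='b' -> output (2, 'b'), add 'abb' as idx 4
Step 5: w='b' (idx 3), next='a' -> output (3, 'a'), add 'ba' as idx 5
Step 6: w='a' (idx 1), next='a' -> output (1, 'a'), add 'aa' as idx 6
Step 7: w='a' (idx 1), end of input -> output (1, '')


Encoded: [(0, 'a'), (1, 'b'), (0, 'b'), (2, 'b'), (3, 'a'), (1, 'a'), (1, '')]


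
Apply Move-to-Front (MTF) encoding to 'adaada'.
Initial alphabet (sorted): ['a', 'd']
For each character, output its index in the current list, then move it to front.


MTF encoding:
'a': index 0 in ['a', 'd'] -> ['a', 'd']
'd': index 1 in ['a', 'd'] -> ['d', 'a']
'a': index 1 in ['d', 'a'] -> ['a', 'd']
'a': index 0 in ['a', 'd'] -> ['a', 'd']
'd': index 1 in ['a', 'd'] -> ['d', 'a']
'a': index 1 in ['d', 'a'] -> ['a', 'd']


Output: [0, 1, 1, 0, 1, 1]


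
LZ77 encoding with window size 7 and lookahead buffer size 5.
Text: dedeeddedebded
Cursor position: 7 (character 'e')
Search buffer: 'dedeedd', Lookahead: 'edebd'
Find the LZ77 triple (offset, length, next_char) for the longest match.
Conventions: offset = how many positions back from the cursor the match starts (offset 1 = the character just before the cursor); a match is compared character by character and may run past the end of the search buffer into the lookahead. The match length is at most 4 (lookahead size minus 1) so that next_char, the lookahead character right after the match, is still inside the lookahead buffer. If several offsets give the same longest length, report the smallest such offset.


Try each offset into the search buffer:
  offset=1 (pos 6, char 'd'): match length 0
  offset=2 (pos 5, char 'd'): match length 0
  offset=3 (pos 4, char 'e'): match length 2
  offset=4 (pos 3, char 'e'): match length 1
  offset=5 (pos 2, char 'd'): match length 0
  offset=6 (pos 1, char 'e'): match length 3
  offset=7 (pos 0, char 'd'): match length 0
Longest match has length 3 at offset 6.
next_char = character at position 7 + 3 = 10 -> 'b'

Best match: offset=6, length=3 (matching 'ede' starting at position 1)
LZ77 triple: (6, 3, 'b')


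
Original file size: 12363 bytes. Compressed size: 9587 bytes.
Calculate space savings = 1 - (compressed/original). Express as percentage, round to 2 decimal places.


ratio = compressed/original = 9587/12363 = 0.775459
savings = 1 - ratio = 1 - 0.775459 = 0.224541
as a percentage: 0.224541 * 100 = 22.45%

Space savings = 1 - 9587/12363 = 22.45%


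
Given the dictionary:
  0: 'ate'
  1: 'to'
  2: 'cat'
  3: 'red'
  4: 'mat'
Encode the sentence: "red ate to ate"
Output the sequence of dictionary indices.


Look up each word in the dictionary:
  'red' -> 3
  'ate' -> 0
  'to' -> 1
  'ate' -> 0

Encoded: [3, 0, 1, 0]


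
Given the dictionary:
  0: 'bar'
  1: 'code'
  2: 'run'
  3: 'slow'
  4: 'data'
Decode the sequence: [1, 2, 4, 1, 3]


Look up each index in the dictionary:
  1 -> 'code'
  2 -> 'run'
  4 -> 'data'
  1 -> 'code'
  3 -> 'slow'

Decoded: "code run data code slow"


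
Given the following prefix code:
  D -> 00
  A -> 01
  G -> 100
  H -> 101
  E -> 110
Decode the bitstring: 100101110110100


Decoding step by step:
Bits 100 -> G
Bits 101 -> H
Bits 110 -> E
Bits 110 -> E
Bits 100 -> G


Decoded message: GHEEG


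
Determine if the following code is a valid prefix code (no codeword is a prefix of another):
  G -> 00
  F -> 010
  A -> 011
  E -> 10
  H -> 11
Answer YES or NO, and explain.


Checking each pair (does one codeword prefix another?):
  G='00' vs F='010': no prefix
  G='00' vs A='011': no prefix
  G='00' vs E='10': no prefix
  G='00' vs H='11': no prefix
  F='010' vs G='00': no prefix
  F='010' vs A='011': no prefix
  F='010' vs E='10': no prefix
  F='010' vs H='11': no prefix
  A='011' vs G='00': no prefix
  A='011' vs F='010': no prefix
  A='011' vs E='10': no prefix
  A='011' vs H='11': no prefix
  E='10' vs G='00': no prefix
  E='10' vs F='010': no prefix
  E='10' vs A='011': no prefix
  E='10' vs H='11': no prefix
  H='11' vs G='00': no prefix
  H='11' vs F='010': no prefix
  H='11' vs A='011': no prefix
  H='11' vs E='10': no prefix
No violation found over all pairs.

YES -- this is a valid prefix code. No codeword is a prefix of any other codeword.


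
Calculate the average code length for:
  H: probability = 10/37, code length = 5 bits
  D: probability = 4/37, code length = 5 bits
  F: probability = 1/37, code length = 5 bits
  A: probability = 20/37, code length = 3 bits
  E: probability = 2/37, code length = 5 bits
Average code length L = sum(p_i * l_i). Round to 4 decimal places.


Weighted contributions p_i * l_i:
  H: (10/37) * 5 = 50/37
  D: (4/37) * 5 = 20/37
  F: (1/37) * 5 = 5/37
  A: (20/37) * 3 = 60/37
  E: (2/37) * 5 = 10/37
Sum = (50 + 20 + 5 + 60 + 10)/37 = 145/37

L = 145/37 = 3.9189 bits/symbol


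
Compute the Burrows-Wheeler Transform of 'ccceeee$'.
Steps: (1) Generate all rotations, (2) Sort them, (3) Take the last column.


Rotations (sorted):
  0: $ccceeee -> last char: e
  1: ccceeee$ -> last char: $
  2: cceeee$c -> last char: c
  3: ceeee$cc -> last char: c
  4: e$ccceee -> last char: e
  5: ee$cccee -> last char: e
  6: eee$ccce -> last char: e
  7: eeee$ccc -> last char: c


BWT = e$cceeec


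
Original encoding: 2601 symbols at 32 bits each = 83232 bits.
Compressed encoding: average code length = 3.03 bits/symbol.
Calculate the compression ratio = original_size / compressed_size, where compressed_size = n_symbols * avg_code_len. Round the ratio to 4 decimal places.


original_size = n_symbols * orig_bits = 2601 * 32 = 83232 bits
compressed_size = n_symbols * avg_code_len = 2601 * 3.03 = 7881.03 bits
ratio = original_size / compressed_size = 83232 / 7881.03 = 10.5611

Compression ratio = 10.5611


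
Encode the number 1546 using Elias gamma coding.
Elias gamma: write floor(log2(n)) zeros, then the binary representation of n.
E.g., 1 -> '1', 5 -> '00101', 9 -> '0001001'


num_bits = floor(log2(1546)) + 1 = 11
leading_zeros = num_bits - 1 = 10
binary(1546) = 11000001010

Elias gamma(1546) = '0000000000' + '11000001010' = 000000000011000001010 (21 bits)


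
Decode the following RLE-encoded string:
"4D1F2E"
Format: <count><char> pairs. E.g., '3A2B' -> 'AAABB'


Expanding each <count><char> pair:
  4D -> 'DDDD'
  1F -> 'F'
  2E -> 'EE'

Decoded = DDDDFEE


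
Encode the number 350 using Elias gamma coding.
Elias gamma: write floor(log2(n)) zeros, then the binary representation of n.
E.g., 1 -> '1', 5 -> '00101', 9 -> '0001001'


num_bits = floor(log2(350)) + 1 = 9
leading_zeros = num_bits - 1 = 8
binary(350) = 101011110

Elias gamma(350) = '00000000' + '101011110' = 00000000101011110 (17 bits)


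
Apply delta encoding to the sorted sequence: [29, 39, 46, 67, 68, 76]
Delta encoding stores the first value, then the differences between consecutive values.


First value: 29
Deltas:
  39 - 29 = 10
  46 - 39 = 7
  67 - 46 = 21
  68 - 67 = 1
  76 - 68 = 8


Delta encoded: [29, 10, 7, 21, 1, 8]


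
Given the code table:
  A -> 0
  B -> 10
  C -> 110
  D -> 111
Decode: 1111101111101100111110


Decoding:
111 -> D
110 -> C
111 -> D
110 -> C
110 -> C
0 -> A
111 -> D
110 -> C


Result: DCDCCADC


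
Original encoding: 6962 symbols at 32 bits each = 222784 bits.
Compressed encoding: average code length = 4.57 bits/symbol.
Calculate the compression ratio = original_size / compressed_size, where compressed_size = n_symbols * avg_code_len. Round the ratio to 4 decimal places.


original_size = n_symbols * orig_bits = 6962 * 32 = 222784 bits
compressed_size = n_symbols * avg_code_len = 6962 * 4.57 = 31816.34 bits
ratio = original_size / compressed_size = 222784 / 31816.34 = 7.0022

Compression ratio = 7.0022


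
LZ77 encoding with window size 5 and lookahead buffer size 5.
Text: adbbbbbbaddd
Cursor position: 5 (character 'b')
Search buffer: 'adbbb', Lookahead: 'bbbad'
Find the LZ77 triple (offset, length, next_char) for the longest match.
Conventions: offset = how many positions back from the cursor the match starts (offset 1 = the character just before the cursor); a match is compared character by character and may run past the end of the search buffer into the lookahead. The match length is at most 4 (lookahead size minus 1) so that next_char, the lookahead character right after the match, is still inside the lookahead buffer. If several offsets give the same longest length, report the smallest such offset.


Try each offset into the search buffer:
  offset=1 (pos 4, char 'b'): match length 3
  offset=2 (pos 3, char 'b'): match length 3
  offset=3 (pos 2, char 'b'): match length 3
  offset=4 (pos 1, char 'd'): match length 0
  offset=5 (pos 0, char 'a'): match length 0
Longest match has length 3, found at offsets 1, 2, 3; take the smallest, offset 1.
next_char = character at position 5 + 3 = 8 -> 'a'

Best match: offset=1, length=3 (matching 'bbb' starting at position 4)
LZ77 triple: (1, 3, 'a')


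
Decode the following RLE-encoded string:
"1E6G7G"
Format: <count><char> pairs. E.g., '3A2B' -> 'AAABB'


Expanding each <count><char> pair:
  1E -> 'E'
  6G -> 'GGGGGG'
  7G -> 'GGGGGGG'

Decoded = EGGGGGGGGGGGGG


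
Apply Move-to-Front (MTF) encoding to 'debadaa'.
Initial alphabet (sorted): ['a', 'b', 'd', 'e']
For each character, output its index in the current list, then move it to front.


MTF encoding:
'd': index 2 in ['a', 'b', 'd', 'e'] -> ['d', 'a', 'b', 'e']
'e': index 3 in ['d', 'a', 'b', 'e'] -> ['e', 'd', 'a', 'b']
'b': index 3 in ['e', 'd', 'a', 'b'] -> ['b', 'e', 'd', 'a']
'a': index 3 in ['b', 'e', 'd', 'a'] -> ['a', 'b', 'e', 'd']
'd': index 3 in ['a', 'b', 'e', 'd'] -> ['d', 'a', 'b', 'e']
'a': index 1 in ['d', 'a', 'b', 'e'] -> ['a', 'd', 'b', 'e']
'a': index 0 in ['a', 'd', 'b', 'e'] -> ['a', 'd', 'b', 'e']


Output: [2, 3, 3, 3, 3, 1, 0]


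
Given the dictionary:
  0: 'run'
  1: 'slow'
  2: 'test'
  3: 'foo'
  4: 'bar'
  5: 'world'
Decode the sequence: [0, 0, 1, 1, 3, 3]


Look up each index in the dictionary:
  0 -> 'run'
  0 -> 'run'
  1 -> 'slow'
  1 -> 'slow'
  3 -> 'foo'
  3 -> 'foo'

Decoded: "run run slow slow foo foo"


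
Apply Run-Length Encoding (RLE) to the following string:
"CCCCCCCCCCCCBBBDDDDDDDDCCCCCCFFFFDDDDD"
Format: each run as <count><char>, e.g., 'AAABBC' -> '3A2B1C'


Scanning runs left to right:
  i=0: run of 'C' x 12 -> '12C'
  i=12: run of 'B' x 3 -> '3B'
  i=15: run of 'D' x 8 -> '8D'
  i=23: run of 'C' x 6 -> '6C'
  i=29: run of 'F' x 4 -> '4F'
  i=33: run of 'D' x 5 -> '5D'

RLE = 12C3B8D6C4F5D


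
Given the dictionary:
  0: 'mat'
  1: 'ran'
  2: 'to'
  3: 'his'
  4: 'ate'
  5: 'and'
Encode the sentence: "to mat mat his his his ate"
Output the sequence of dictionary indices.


Look up each word in the dictionary:
  'to' -> 2
  'mat' -> 0
  'mat' -> 0
  'his' -> 3
  'his' -> 3
  'his' -> 3
  'ate' -> 4

Encoded: [2, 0, 0, 3, 3, 3, 4]


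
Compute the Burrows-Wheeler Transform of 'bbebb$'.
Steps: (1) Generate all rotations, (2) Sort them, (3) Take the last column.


Rotations (sorted):
  0: $bbebb -> last char: b
  1: b$bbeb -> last char: b
  2: bb$bbe -> last char: e
  3: bbebb$ -> last char: $
  4: bebb$b -> last char: b
  5: ebb$bb -> last char: b


BWT = bbe$bb


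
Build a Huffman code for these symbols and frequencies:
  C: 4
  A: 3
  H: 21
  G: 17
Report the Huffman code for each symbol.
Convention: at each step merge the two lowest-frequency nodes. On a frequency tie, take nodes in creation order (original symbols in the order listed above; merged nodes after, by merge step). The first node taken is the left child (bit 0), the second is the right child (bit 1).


Huffman tree construction:
Step 1: Merge A(3) + C(4) = 7
Step 2: Merge (A+C)(7) + G(17) = 24
Step 3: Merge H(21) + ((A+C)+G)(24) = 45
Read each symbol's code off the tree from the root (left child = 0, right child = 1).

Codes:
  C: 101 (length 3)
  A: 100 (length 3)
  H: 0 (length 1)
  G: 11 (length 2)
Average code length: 76/45 = 1.6889 bits/symbol


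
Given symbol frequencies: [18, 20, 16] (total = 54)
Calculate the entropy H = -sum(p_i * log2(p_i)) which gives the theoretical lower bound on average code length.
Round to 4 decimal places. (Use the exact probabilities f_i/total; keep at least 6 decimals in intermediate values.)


Per-symbol terms -p_i * log2(p_i) with p_i = f_i/54:
  p = 18/54 = 0.333333: log2(p) = -1.584963, -p*log2(p) = 0.528321
  p = 20/54 = 0.370370: log2(p) = -1.432959, -p*log2(p) = 0.530726
  p = 16/54 = 0.296296: log2(p) = -1.754888, -p*log2(p) = 0.519967
H = 0.528321 + 0.530726 + 0.519967 = 1.579014

H = 1.579 bits/symbol


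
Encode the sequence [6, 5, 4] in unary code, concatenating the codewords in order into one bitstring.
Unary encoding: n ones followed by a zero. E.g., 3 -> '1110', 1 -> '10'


Encode each number as n ones followed by a terminating 0:
  6 -> 1111110 (7 bits)
  5 -> 111110 (6 bits)
  4 -> 11110 (5 bits)
Total length = 7 + 6 + 5 = 18 bits.

Unary([6, 5, 4]) = 111111011111011110 (18 bits)


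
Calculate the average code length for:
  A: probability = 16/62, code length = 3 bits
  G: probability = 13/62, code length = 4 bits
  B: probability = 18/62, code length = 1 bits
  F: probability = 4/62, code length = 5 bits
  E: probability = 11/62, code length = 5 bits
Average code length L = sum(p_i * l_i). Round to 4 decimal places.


Weighted contributions p_i * l_i:
  A: (16/62) * 3 = 48/62
  G: (13/62) * 4 = 52/62
  B: (18/62) * 1 = 18/62
  F: (4/62) * 5 = 20/62
  E: (11/62) * 5 = 55/62
Sum = (48 + 52 + 18 + 20 + 55)/62 = 193/62

L = 193/62 = 3.1129 bits/symbol


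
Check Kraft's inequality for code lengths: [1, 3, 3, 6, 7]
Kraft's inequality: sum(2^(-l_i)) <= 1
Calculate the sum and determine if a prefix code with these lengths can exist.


Sum = 2^(-1) + 2^(-3) + 2^(-3) + 2^(-6) + 2^(-7)
    = 0.5 + 0.125 + 0.125 + 0.015625 + 0.0078125
    = 99/128 = 0.7734375
Since 0.7734375 <= 1, Kraft's inequality IS satisfied.
A prefix code with these lengths CAN exist.

Kraft sum = 0.7734375. Satisfied.


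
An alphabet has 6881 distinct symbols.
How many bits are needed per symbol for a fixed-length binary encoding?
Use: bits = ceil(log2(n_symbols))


log2(6881) = 12.7484
Bracket: 2^12 = 4096 < 6881 <= 2^13 = 8192
So ceil(log2(6881)) = 13

bits = ceil(log2(6881)) = ceil(12.7484) = 13 bits


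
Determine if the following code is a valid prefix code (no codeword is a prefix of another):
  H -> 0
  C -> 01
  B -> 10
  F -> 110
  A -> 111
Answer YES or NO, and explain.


Checking each pair (does one codeword prefix another?):
  H='0' vs C='01': prefix -- VIOLATION

NO -- this is NOT a valid prefix code. H (0) is a prefix of C (01).


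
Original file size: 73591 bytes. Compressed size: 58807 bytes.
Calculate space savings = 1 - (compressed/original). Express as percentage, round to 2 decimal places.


ratio = compressed/original = 58807/73591 = 0.799106
savings = 1 - ratio = 1 - 0.799106 = 0.200894
as a percentage: 0.200894 * 100 = 20.09%

Space savings = 1 - 58807/73591 = 20.09%


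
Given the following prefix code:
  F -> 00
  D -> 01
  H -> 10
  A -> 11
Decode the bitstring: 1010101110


Decoding step by step:
Bits 10 -> H
Bits 10 -> H
Bits 10 -> H
Bits 11 -> A
Bits 10 -> H


Decoded message: HHHAH


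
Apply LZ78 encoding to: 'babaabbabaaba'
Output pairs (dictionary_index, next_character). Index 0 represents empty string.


LZ78 encoding steps:
Dictionary: {0: ''}
Step 1: w='' (idx 0), next='b' -> output (0, 'b'), add 'b' as idx 1
Step 2: w='' (idx 0), next='a' -> output (0, 'a'), add 'a' as idx 2
Step 3: w='b' (idx 1), next='a' -> output (1, 'a'), add 'ba' as idx 3
Step 4: w='a' (idx 2), next='b' -> output (2, 'b'), add 'ab' as idx 4
Step 5: w='ba' (idx 3), next='b' -> output (3, 'b'), add 'bab' as idx 5
Step 6: w='a' (idx 2), next='a' -> output (2, 'a'), add 'aa' as idx 6
Step 7: w='ba' (idx 3), end of input -> output (3, '')


Encoded: [(0, 'b'), (0, 'a'), (1, 'a'), (2, 'b'), (3, 'b'), (2, 'a'), (3, '')]


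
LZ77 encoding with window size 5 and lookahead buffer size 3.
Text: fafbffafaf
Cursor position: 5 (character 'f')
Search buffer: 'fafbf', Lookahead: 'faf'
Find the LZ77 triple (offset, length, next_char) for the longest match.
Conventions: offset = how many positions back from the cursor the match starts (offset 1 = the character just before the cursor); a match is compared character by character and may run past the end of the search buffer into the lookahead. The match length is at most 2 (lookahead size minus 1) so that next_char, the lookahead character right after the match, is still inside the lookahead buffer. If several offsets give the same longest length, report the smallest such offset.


Try each offset into the search buffer:
  offset=1 (pos 4, char 'f'): match length 1
  offset=2 (pos 3, char 'b'): match length 0
  offset=3 (pos 2, char 'f'): match length 1
  offset=4 (pos 1, char 'a'): match length 0
  offset=5 (pos 0, char 'f'): match length 2
Longest match has length 2 at offset 5.
next_char = character at position 5 + 2 = 7 -> 'f'

Best match: offset=5, length=2 (matching 'fa' starting at position 0)
LZ77 triple: (5, 2, 'f')


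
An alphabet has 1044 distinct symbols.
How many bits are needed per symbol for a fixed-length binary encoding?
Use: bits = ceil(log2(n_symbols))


log2(1044) = 10.0279
Bracket: 2^10 = 1024 < 1044 <= 2^11 = 2048
So ceil(log2(1044)) = 11

bits = ceil(log2(1044)) = ceil(10.0279) = 11 bits


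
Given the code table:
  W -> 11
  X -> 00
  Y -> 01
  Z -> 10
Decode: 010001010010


Decoding:
01 -> Y
00 -> X
01 -> Y
01 -> Y
00 -> X
10 -> Z


Result: YXYYXZ


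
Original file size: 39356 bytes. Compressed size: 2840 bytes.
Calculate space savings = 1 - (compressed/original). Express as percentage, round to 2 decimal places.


ratio = compressed/original = 2840/39356 = 0.072162
savings = 1 - ratio = 1 - 0.072162 = 0.927838
as a percentage: 0.927838 * 100 = 92.78%

Space savings = 1 - 2840/39356 = 92.78%


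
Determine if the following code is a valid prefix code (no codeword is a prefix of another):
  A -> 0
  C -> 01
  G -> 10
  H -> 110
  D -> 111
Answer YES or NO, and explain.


Checking each pair (does one codeword prefix another?):
  A='0' vs C='01': prefix -- VIOLATION

NO -- this is NOT a valid prefix code. A (0) is a prefix of C (01).


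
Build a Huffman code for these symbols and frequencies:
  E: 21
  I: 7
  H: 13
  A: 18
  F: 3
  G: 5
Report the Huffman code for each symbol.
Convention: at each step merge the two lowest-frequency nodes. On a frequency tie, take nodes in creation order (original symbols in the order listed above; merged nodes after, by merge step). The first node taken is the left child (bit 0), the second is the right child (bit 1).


Huffman tree construction:
Step 1: Merge F(3) + G(5) = 8
Step 2: Merge I(7) + (F+G)(8) = 15
Step 3: Merge H(13) + (I+(F+G))(15) = 28
Step 4: Merge A(18) + E(21) = 39
Step 5: Merge (H+(I+(F+G)))(28) + (A+E)(39) = 67
Read each symbol's code off the tree from the root (left child = 0, right child = 1).

Codes:
  E: 11 (length 2)
  I: 010 (length 3)
  H: 00 (length 2)
  A: 10 (length 2)
  F: 0110 (length 4)
  G: 0111 (length 4)
Average code length: 157/67 = 2.3433 bits/symbol


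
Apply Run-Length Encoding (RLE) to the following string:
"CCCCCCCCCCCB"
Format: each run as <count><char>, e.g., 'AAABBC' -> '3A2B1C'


Scanning runs left to right:
  i=0: run of 'C' x 11 -> '11C'
  i=11: run of 'B' x 1 -> '1B'

RLE = 11C1B


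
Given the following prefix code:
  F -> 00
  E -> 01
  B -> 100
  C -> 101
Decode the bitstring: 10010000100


Decoding step by step:
Bits 100 -> B
Bits 100 -> B
Bits 00 -> F
Bits 100 -> B


Decoded message: BBFB


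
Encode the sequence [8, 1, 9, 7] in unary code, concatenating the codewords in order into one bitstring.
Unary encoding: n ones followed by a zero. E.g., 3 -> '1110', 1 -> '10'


Encode each number as n ones followed by a terminating 0:
  8 -> 111111110 (9 bits)
  1 -> 10 (2 bits)
  9 -> 1111111110 (10 bits)
  7 -> 11111110 (8 bits)
Total length = 9 + 2 + 10 + 8 = 29 bits.

Unary([8, 1, 9, 7]) = 11111111010111111111011111110 (29 bits)


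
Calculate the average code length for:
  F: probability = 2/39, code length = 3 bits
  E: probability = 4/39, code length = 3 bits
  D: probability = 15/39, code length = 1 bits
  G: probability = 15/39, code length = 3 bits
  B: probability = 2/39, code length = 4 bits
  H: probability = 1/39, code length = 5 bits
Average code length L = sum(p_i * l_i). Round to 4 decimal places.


Weighted contributions p_i * l_i:
  F: (2/39) * 3 = 6/39
  E: (4/39) * 3 = 12/39
  D: (15/39) * 1 = 15/39
  G: (15/39) * 3 = 45/39
  B: (2/39) * 4 = 8/39
  H: (1/39) * 5 = 5/39
Sum = (6 + 12 + 15 + 45 + 8 + 5)/39 = 91/39

L = 91/39 = 2.3333 bits/symbol


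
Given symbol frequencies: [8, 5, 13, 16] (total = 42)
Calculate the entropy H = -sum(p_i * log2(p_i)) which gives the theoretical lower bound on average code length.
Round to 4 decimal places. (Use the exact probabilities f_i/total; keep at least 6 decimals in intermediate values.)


Per-symbol terms -p_i * log2(p_i) with p_i = f_i/42:
  p = 8/42 = 0.190476: log2(p) = -2.392317, -p*log2(p) = 0.455680
  p = 5/42 = 0.119048: log2(p) = -3.070389, -p*log2(p) = 0.365523
  p = 13/42 = 0.309524: log2(p) = -1.691878, -p*log2(p) = 0.523676
  p = 16/42 = 0.380952: log2(p) = -1.392317, -p*log2(p) = 0.530407
H = 0.455680 + 0.365523 + 0.523676 + 0.530407 = 1.875286

H = 1.8753 bits/symbol


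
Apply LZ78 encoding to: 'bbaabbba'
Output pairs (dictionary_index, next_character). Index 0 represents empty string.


LZ78 encoding steps:
Dictionary: {0: ''}
Step 1: w='' (idx 0), next='b' -> output (0, 'b'), add 'b' as idx 1
Step 2: w='b' (idx 1), next='a' -> output (1, 'a'), add 'ba' as idx 2
Step 3: w='' (idx 0), next='a' -> output (0, 'a'), add 'a' as idx 3
Step 4: w='b' (idx 1), next='b' -> output (1, 'b'), add 'bb' as idx 4
Step 5: w='ba' (idx 2), end of input -> output (2, '')


Encoded: [(0, 'b'), (1, 'a'), (0, 'a'), (1, 'b'), (2, '')]


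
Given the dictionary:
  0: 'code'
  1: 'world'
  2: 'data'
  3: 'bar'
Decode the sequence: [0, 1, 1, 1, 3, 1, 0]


Look up each index in the dictionary:
  0 -> 'code'
  1 -> 'world'
  1 -> 'world'
  1 -> 'world'
  3 -> 'bar'
  1 -> 'world'
  0 -> 'code'

Decoded: "code world world world bar world code"


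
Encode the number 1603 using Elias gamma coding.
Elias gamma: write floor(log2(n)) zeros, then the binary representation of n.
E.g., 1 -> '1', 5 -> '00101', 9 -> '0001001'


num_bits = floor(log2(1603)) + 1 = 11
leading_zeros = num_bits - 1 = 10
binary(1603) = 11001000011

Elias gamma(1603) = '0000000000' + '11001000011' = 000000000011001000011 (21 bits)


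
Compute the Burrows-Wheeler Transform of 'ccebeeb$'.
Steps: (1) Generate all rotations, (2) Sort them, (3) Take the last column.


Rotations (sorted):
  0: $ccebeeb -> last char: b
  1: b$ccebee -> last char: e
  2: beeb$cce -> last char: e
  3: ccebeeb$ -> last char: $
  4: cebeeb$c -> last char: c
  5: eb$ccebe -> last char: e
  6: ebeeb$cc -> last char: c
  7: eeb$cceb -> last char: b


BWT = bee$cecb


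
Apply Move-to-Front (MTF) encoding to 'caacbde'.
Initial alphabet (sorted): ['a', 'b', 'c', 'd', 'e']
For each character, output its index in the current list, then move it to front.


MTF encoding:
'c': index 2 in ['a', 'b', 'c', 'd', 'e'] -> ['c', 'a', 'b', 'd', 'e']
'a': index 1 in ['c', 'a', 'b', 'd', 'e'] -> ['a', 'c', 'b', 'd', 'e']
'a': index 0 in ['a', 'c', 'b', 'd', 'e'] -> ['a', 'c', 'b', 'd', 'e']
'c': index 1 in ['a', 'c', 'b', 'd', 'e'] -> ['c', 'a', 'b', 'd', 'e']
'b': index 2 in ['c', 'a', 'b', 'd', 'e'] -> ['b', 'c', 'a', 'd', 'e']
'd': index 3 in ['b', 'c', 'a', 'd', 'e'] -> ['d', 'b', 'c', 'a', 'e']
'e': index 4 in ['d', 'b', 'c', 'a', 'e'] -> ['e', 'd', 'b', 'c', 'a']


Output: [2, 1, 0, 1, 2, 3, 4]


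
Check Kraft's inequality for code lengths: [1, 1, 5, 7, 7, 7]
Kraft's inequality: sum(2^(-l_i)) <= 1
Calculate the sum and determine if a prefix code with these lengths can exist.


Sum = 2^(-1) + 2^(-1) + 2^(-5) + 2^(-7) + 2^(-7) + 2^(-7)
    = 0.5 + 0.5 + 0.03125 + 0.0078125 + 0.0078125 + 0.0078125
    = 135/128 = 1.0546875
Since 1.0546875 > 1, Kraft's inequality is NOT satisfied.
A prefix code with these lengths CANNOT exist.

Kraft sum = 1.0546875. Not satisfied.


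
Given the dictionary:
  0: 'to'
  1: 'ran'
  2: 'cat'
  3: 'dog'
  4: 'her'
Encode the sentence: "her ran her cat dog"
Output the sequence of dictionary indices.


Look up each word in the dictionary:
  'her' -> 4
  'ran' -> 1
  'her' -> 4
  'cat' -> 2
  'dog' -> 3

Encoded: [4, 1, 4, 2, 3]


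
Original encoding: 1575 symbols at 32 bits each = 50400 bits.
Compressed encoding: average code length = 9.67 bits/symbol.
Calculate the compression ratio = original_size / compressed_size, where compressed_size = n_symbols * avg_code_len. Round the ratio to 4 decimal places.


original_size = n_symbols * orig_bits = 1575 * 32 = 50400 bits
compressed_size = n_symbols * avg_code_len = 1575 * 9.67 = 15230.25 bits
ratio = original_size / compressed_size = 50400 / 15230.25 = 3.3092

Compression ratio = 3.3092


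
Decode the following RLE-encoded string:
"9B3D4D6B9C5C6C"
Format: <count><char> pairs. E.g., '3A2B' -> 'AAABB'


Expanding each <count><char> pair:
  9B -> 'BBBBBBBBB'
  3D -> 'DDD'
  4D -> 'DDDD'
  6B -> 'BBBBBB'
  9C -> 'CCCCCCCCC'
  5C -> 'CCCCC'
  6C -> 'CCCCCC'

Decoded = BBBBBBBBBDDDDDDDBBBBBBCCCCCCCCCCCCCCCCCCCC


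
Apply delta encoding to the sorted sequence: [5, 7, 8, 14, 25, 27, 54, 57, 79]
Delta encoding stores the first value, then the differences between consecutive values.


First value: 5
Deltas:
  7 - 5 = 2
  8 - 7 = 1
  14 - 8 = 6
  25 - 14 = 11
  27 - 25 = 2
  54 - 27 = 27
  57 - 54 = 3
  79 - 57 = 22


Delta encoded: [5, 2, 1, 6, 11, 2, 27, 3, 22]


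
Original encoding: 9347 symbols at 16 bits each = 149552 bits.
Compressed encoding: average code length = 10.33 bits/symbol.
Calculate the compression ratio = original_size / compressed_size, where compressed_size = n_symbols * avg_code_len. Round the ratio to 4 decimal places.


original_size = n_symbols * orig_bits = 9347 * 16 = 149552 bits
compressed_size = n_symbols * avg_code_len = 9347 * 10.33 = 96554.51 bits
ratio = original_size / compressed_size = 149552 / 96554.51 = 1.5489

Compression ratio = 1.5489


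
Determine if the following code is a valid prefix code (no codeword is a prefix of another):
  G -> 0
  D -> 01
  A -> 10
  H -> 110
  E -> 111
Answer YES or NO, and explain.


Checking each pair (does one codeword prefix another?):
  G='0' vs D='01': prefix -- VIOLATION

NO -- this is NOT a valid prefix code. G (0) is a prefix of D (01).


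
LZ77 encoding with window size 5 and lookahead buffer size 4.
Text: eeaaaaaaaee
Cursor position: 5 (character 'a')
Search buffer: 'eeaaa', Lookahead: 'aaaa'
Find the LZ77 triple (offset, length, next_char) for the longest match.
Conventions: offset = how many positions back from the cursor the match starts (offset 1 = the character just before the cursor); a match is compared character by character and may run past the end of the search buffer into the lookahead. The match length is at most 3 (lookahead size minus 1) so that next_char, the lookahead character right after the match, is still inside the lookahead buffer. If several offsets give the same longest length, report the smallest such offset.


Try each offset into the search buffer:
  offset=1 (pos 4, char 'a'): match length 3
  offset=2 (pos 3, char 'a'): match length 3
  offset=3 (pos 2, char 'a'): match length 3
  offset=4 (pos 1, char 'e'): match length 0
  offset=5 (pos 0, char 'e'): match length 0
Longest match has length 3, found at offsets 1, 2, 3; take the smallest, offset 1.
next_char = character at position 5 + 3 = 8 -> 'a'

Best match: offset=1, length=3 (matching 'aaa' starting at position 4)
LZ77 triple: (1, 3, 'a')


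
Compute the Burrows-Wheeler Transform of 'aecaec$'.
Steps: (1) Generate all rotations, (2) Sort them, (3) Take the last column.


Rotations (sorted):
  0: $aecaec -> last char: c
  1: aec$aec -> last char: c
  2: aecaec$ -> last char: $
  3: c$aecae -> last char: e
  4: caec$ae -> last char: e
  5: ec$aeca -> last char: a
  6: ecaec$a -> last char: a


BWT = cc$eeaa
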